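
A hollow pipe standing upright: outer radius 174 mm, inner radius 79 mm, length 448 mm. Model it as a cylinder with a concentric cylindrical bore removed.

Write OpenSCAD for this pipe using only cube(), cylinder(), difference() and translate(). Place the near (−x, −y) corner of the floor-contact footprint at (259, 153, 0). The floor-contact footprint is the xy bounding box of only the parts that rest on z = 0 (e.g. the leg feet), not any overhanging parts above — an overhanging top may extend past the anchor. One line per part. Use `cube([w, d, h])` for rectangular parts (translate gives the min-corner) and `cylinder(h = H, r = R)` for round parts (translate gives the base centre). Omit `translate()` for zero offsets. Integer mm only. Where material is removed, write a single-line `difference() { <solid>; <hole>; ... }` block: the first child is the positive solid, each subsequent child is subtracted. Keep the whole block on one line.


difference() { translate([433, 327, 0]) cylinder(h = 448, r = 174); translate([433, 327, 0]) cylinder(h = 448, r = 79); }


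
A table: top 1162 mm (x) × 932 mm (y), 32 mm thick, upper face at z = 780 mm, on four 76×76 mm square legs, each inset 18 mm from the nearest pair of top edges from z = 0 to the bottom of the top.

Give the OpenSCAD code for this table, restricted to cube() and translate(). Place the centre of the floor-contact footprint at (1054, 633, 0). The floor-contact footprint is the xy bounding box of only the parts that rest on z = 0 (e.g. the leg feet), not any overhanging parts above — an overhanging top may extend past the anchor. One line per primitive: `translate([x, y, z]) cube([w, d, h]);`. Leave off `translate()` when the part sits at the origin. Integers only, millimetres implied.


translate([473, 167, 748]) cube([1162, 932, 32]);
translate([491, 185, 0]) cube([76, 76, 748]);
translate([1541, 185, 0]) cube([76, 76, 748]);
translate([491, 1005, 0]) cube([76, 76, 748]);
translate([1541, 1005, 0]) cube([76, 76, 748]);


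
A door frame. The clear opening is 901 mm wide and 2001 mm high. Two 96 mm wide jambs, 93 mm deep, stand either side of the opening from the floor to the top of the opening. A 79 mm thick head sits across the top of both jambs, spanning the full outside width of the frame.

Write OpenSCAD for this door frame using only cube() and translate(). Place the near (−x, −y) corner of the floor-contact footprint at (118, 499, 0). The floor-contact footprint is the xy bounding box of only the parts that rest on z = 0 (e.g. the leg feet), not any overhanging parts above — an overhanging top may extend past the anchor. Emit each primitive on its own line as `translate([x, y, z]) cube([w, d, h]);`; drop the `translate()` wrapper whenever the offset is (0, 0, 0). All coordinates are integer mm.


translate([118, 499, 0]) cube([96, 93, 2001]);
translate([1115, 499, 0]) cube([96, 93, 2001]);
translate([118, 499, 2001]) cube([1093, 93, 79]);


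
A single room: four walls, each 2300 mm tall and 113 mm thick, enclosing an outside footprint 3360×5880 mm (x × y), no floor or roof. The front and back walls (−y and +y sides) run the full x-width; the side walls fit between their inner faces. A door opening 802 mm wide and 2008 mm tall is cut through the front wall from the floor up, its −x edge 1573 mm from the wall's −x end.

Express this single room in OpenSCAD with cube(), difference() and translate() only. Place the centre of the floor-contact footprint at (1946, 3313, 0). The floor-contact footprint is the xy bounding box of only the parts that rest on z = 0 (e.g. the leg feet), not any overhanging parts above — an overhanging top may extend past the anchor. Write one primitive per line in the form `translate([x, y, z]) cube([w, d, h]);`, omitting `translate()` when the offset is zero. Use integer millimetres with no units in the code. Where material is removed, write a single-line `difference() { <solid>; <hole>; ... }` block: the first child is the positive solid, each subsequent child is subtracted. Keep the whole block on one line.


difference() { translate([266, 373, 0]) cube([3360, 113, 2300]); translate([1839, 373, 0]) cube([802, 113, 2008]); }
translate([266, 6140, 0]) cube([3360, 113, 2300]);
translate([266, 486, 0]) cube([113, 5654, 2300]);
translate([3513, 486, 0]) cube([113, 5654, 2300]);


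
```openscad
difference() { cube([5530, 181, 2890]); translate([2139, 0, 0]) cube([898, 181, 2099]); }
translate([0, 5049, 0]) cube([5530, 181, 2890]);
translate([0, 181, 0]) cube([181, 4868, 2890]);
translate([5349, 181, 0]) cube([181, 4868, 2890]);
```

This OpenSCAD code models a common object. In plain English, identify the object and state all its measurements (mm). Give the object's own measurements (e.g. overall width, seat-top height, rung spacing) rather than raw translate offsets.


A single room: four walls, each 2890 mm tall and 181 mm thick, enclosing an outside footprint 5530×5230 mm (x × y), no floor or roof. The front and back walls (−y and +y sides) run the full x-width; the side walls fit between their inner faces. A door opening 898 mm wide and 2099 mm tall is cut through the front wall from the floor up, its −x edge 2139 mm from the wall's −x end.


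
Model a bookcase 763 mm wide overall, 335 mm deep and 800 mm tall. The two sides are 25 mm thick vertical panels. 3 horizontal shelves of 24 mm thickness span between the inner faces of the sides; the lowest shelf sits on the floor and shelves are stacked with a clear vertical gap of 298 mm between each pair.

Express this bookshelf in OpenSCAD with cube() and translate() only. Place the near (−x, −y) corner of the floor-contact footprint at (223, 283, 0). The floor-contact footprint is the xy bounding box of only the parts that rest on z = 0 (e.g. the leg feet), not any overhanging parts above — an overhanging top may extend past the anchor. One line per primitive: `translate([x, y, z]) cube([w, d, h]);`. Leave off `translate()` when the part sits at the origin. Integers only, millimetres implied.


translate([223, 283, 0]) cube([25, 335, 800]);
translate([961, 283, 0]) cube([25, 335, 800]);
translate([248, 283, 0]) cube([713, 335, 24]);
translate([248, 283, 322]) cube([713, 335, 24]);
translate([248, 283, 644]) cube([713, 335, 24]);


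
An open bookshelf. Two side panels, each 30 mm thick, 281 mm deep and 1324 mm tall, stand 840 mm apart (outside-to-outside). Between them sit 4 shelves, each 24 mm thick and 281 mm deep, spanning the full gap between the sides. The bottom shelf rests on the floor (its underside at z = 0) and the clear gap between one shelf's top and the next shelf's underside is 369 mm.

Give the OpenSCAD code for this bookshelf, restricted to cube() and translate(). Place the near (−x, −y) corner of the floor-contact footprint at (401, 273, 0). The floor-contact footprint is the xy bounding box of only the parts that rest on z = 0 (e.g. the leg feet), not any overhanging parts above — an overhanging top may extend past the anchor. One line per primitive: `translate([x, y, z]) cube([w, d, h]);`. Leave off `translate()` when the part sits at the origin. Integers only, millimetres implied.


translate([401, 273, 0]) cube([30, 281, 1324]);
translate([1211, 273, 0]) cube([30, 281, 1324]);
translate([431, 273, 0]) cube([780, 281, 24]);
translate([431, 273, 393]) cube([780, 281, 24]);
translate([431, 273, 786]) cube([780, 281, 24]);
translate([431, 273, 1179]) cube([780, 281, 24]);


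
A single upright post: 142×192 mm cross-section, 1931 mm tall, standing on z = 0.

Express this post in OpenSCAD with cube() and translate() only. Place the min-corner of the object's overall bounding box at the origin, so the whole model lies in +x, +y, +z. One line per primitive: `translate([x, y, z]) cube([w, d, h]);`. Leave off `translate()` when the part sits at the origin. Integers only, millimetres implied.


cube([142, 192, 1931]);


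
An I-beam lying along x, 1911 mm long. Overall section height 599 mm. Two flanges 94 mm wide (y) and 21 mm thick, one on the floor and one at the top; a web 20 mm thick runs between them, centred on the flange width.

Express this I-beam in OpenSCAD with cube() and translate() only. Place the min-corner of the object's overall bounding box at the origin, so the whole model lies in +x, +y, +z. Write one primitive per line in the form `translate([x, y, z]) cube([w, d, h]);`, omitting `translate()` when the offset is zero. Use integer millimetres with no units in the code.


cube([1911, 94, 21]);
translate([0, 37, 21]) cube([1911, 20, 557]);
translate([0, 0, 578]) cube([1911, 94, 21]);


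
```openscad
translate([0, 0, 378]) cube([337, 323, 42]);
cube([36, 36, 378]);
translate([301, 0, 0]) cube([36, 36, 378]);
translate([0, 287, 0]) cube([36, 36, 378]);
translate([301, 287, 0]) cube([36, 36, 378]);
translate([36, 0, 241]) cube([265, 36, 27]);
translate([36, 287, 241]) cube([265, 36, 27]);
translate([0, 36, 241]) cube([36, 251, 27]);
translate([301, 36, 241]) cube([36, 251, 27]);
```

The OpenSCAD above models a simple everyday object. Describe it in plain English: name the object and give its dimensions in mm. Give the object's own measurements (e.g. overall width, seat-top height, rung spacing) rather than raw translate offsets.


A four-legged stool. The seat is a 337×323×42 mm slab whose top surface is at z = 420 mm; four square legs, each 36×36 mm in cross-section, run from the floor (z = 0) to the underside of the seat, each flush with a corner of the seat. Four stretchers, 36 mm wide and 27 mm tall, connect adjacent legs with their undersides at z = 241 mm, each running between the inner faces of the legs it joins and aligned with the legs' outer faces on the other axis.


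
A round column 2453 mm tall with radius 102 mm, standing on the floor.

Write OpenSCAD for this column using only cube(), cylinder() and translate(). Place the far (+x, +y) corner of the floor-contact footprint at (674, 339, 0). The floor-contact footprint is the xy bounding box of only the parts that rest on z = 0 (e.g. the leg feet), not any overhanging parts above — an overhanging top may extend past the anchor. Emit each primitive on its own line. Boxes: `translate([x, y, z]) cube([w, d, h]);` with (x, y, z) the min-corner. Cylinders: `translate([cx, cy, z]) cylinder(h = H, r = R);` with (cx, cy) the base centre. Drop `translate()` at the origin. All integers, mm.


translate([572, 237, 0]) cylinder(h = 2453, r = 102);


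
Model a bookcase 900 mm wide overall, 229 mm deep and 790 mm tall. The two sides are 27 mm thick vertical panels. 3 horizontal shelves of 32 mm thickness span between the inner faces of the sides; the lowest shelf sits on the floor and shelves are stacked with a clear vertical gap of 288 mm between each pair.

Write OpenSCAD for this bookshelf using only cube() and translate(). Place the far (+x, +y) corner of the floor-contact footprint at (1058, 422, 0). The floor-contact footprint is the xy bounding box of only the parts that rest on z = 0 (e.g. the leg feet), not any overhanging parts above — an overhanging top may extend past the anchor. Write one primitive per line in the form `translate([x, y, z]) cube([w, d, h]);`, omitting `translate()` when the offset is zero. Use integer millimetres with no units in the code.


translate([158, 193, 0]) cube([27, 229, 790]);
translate([1031, 193, 0]) cube([27, 229, 790]);
translate([185, 193, 0]) cube([846, 229, 32]);
translate([185, 193, 320]) cube([846, 229, 32]);
translate([185, 193, 640]) cube([846, 229, 32]);


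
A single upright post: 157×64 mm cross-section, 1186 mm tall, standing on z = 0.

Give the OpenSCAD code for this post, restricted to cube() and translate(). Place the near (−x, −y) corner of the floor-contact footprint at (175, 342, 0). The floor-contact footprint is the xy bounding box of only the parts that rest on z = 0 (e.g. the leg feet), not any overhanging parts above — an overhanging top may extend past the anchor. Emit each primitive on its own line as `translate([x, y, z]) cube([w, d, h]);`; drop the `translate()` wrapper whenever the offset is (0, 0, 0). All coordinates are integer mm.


translate([175, 342, 0]) cube([157, 64, 1186]);


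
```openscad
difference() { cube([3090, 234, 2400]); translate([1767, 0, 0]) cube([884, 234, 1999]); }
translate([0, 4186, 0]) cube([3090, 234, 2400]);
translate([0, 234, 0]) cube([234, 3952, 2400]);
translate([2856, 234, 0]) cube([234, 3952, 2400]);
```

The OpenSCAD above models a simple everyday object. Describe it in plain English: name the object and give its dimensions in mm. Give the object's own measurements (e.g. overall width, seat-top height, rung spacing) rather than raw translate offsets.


A single room: four walls, each 2400 mm tall and 234 mm thick, enclosing an outside footprint 3090×4420 mm (x × y), no floor or roof. The front and back walls (−y and +y sides) run the full x-width; the side walls fit between their inner faces. A door opening 884 mm wide and 1999 mm tall is cut through the front wall from the floor up, its −x edge 1767 mm from the wall's −x end.


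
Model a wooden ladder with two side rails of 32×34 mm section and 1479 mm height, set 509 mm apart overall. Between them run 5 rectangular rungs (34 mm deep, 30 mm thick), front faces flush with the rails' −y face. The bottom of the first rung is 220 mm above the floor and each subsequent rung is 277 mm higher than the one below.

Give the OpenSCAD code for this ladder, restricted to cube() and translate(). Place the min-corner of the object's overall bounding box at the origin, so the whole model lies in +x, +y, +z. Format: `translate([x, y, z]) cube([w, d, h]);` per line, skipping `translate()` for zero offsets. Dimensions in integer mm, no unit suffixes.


cube([32, 34, 1479]);
translate([477, 0, 0]) cube([32, 34, 1479]);
translate([32, 0, 220]) cube([445, 34, 30]);
translate([32, 0, 497]) cube([445, 34, 30]);
translate([32, 0, 774]) cube([445, 34, 30]);
translate([32, 0, 1051]) cube([445, 34, 30]);
translate([32, 0, 1328]) cube([445, 34, 30]);


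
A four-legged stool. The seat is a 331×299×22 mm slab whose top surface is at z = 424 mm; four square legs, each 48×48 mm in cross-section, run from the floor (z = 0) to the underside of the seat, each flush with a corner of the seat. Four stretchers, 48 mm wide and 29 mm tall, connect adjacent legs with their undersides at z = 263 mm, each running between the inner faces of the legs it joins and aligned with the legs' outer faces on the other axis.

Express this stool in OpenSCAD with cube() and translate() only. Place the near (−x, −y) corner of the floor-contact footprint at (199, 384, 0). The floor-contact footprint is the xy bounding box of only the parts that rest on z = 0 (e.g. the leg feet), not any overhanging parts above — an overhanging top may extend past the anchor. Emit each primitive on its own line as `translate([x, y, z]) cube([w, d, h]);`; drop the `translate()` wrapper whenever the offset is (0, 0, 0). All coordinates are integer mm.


translate([199, 384, 402]) cube([331, 299, 22]);
translate([199, 384, 0]) cube([48, 48, 402]);
translate([482, 384, 0]) cube([48, 48, 402]);
translate([199, 635, 0]) cube([48, 48, 402]);
translate([482, 635, 0]) cube([48, 48, 402]);
translate([247, 384, 263]) cube([235, 48, 29]);
translate([247, 635, 263]) cube([235, 48, 29]);
translate([199, 432, 263]) cube([48, 203, 29]);
translate([482, 432, 263]) cube([48, 203, 29]);


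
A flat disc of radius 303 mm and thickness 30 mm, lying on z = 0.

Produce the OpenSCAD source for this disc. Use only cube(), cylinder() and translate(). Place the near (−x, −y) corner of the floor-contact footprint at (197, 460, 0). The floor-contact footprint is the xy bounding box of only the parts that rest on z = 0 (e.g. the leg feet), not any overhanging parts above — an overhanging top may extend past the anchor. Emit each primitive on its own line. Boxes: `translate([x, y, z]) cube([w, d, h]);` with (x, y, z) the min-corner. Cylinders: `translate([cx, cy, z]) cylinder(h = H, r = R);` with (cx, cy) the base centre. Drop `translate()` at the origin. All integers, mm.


translate([500, 763, 0]) cylinder(h = 30, r = 303);


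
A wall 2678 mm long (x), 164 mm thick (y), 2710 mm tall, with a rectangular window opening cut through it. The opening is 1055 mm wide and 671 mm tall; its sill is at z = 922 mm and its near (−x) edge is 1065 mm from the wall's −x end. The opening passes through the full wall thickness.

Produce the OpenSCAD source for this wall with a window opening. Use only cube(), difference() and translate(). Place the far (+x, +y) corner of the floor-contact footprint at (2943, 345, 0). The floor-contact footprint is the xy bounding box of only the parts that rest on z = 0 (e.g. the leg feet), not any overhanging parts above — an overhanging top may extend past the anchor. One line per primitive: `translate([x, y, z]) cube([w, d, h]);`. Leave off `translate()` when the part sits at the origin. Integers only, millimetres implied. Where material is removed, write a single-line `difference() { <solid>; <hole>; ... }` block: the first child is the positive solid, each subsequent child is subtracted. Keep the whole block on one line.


difference() { translate([265, 181, 0]) cube([2678, 164, 2710]); translate([1330, 181, 922]) cube([1055, 164, 671]); }


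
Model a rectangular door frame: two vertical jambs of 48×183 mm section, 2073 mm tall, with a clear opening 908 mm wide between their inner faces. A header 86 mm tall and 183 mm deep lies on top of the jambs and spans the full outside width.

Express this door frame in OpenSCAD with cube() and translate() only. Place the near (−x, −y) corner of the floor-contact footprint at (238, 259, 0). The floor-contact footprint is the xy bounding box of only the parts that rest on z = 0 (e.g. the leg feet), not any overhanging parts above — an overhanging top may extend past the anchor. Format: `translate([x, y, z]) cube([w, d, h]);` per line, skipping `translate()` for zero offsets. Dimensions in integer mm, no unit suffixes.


translate([238, 259, 0]) cube([48, 183, 2073]);
translate([1194, 259, 0]) cube([48, 183, 2073]);
translate([238, 259, 2073]) cube([1004, 183, 86]);


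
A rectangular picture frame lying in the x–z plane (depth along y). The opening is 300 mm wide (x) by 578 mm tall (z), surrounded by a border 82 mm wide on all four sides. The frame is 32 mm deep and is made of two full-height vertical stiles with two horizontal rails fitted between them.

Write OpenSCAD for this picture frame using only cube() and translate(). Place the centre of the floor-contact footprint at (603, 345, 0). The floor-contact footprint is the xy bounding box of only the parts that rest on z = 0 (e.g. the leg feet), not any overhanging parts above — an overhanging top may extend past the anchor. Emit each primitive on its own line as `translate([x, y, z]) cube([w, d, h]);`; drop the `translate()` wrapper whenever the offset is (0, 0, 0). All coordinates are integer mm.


translate([371, 329, 0]) cube([82, 32, 742]);
translate([753, 329, 0]) cube([82, 32, 742]);
translate([453, 329, 0]) cube([300, 32, 82]);
translate([453, 329, 660]) cube([300, 32, 82]);


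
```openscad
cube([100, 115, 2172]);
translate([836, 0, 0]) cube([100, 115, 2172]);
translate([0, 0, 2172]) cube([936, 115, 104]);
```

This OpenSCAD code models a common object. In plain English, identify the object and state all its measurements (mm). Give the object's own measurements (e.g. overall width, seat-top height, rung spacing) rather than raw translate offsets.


A door frame. The clear opening is 736 mm wide and 2172 mm high. Two 100 mm wide jambs, 115 mm deep, stand either side of the opening from the floor to the top of the opening. A 104 mm thick head sits across the top of both jambs, spanning the full outside width of the frame.


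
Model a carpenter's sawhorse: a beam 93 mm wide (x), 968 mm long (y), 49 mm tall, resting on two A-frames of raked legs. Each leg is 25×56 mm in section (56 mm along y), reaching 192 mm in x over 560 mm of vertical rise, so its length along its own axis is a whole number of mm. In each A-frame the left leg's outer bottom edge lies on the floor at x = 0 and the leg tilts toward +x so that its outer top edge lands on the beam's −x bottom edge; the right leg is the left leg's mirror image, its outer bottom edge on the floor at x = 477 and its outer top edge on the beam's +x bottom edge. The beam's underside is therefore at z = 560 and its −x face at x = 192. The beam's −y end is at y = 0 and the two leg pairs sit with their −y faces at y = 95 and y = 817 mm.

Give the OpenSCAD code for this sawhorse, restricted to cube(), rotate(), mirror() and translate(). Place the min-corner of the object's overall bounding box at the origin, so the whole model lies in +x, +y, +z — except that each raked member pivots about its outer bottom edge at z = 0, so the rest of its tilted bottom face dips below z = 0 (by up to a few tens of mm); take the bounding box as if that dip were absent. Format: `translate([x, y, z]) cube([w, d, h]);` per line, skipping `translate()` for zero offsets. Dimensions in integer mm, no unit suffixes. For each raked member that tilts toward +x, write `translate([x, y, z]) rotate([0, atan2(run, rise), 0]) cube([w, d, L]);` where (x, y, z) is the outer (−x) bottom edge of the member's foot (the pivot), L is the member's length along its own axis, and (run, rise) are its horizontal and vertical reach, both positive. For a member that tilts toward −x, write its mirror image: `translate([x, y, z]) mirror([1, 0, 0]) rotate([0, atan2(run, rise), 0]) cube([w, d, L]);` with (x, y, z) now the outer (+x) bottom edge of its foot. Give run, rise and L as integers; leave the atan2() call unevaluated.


// leg length = √(192² + 560²) = 592
// right-leg outer foot x = 2·192 + 93 = 477
// beam min-corner = (192, 0, 560)
translate([192, 0, 560]) cube([93, 968, 49]);
translate([0, 95, 0]) rotate([0, atan2(192, 560), 0]) cube([25, 56, 592]);
translate([477, 95, 0]) mirror([1, 0, 0]) rotate([0, atan2(192, 560), 0]) cube([25, 56, 592]);
translate([0, 817, 0]) rotate([0, atan2(192, 560), 0]) cube([25, 56, 592]);
translate([477, 817, 0]) mirror([1, 0, 0]) rotate([0, atan2(192, 560), 0]) cube([25, 56, 592]);


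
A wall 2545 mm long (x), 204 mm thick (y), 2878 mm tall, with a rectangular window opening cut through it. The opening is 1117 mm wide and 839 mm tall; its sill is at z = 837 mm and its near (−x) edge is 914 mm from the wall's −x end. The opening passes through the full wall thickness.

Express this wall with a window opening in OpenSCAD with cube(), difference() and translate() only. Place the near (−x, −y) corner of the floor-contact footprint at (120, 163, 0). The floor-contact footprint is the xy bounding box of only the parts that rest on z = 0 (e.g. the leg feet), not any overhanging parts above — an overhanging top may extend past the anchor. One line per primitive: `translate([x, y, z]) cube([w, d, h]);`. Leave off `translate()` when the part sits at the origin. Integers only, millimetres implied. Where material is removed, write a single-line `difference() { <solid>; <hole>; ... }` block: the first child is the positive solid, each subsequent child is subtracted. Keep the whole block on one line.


difference() { translate([120, 163, 0]) cube([2545, 204, 2878]); translate([1034, 163, 837]) cube([1117, 204, 839]); }


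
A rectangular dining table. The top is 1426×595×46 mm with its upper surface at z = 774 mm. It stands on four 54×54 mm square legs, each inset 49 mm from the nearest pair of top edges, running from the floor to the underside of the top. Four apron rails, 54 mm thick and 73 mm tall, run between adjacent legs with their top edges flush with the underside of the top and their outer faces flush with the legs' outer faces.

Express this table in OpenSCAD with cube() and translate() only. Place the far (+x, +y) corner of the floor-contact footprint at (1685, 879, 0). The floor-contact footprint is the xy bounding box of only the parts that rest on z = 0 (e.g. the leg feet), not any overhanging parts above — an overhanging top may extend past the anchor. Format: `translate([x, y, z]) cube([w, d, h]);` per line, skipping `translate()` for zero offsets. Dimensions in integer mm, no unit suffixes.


// leg_h = 774 - 46 = 728
// apron z = 728 - 73 = 655
translate([308, 333, 728]) cube([1426, 595, 46]);
translate([357, 382, 0]) cube([54, 54, 728]);
translate([1631, 382, 0]) cube([54, 54, 728]);
translate([357, 825, 0]) cube([54, 54, 728]);
translate([1631, 825, 0]) cube([54, 54, 728]);
translate([411, 382, 655]) cube([1220, 54, 73]);
translate([411, 825, 655]) cube([1220, 54, 73]);
translate([357, 436, 655]) cube([54, 389, 73]);
translate([1631, 436, 655]) cube([54, 389, 73]);


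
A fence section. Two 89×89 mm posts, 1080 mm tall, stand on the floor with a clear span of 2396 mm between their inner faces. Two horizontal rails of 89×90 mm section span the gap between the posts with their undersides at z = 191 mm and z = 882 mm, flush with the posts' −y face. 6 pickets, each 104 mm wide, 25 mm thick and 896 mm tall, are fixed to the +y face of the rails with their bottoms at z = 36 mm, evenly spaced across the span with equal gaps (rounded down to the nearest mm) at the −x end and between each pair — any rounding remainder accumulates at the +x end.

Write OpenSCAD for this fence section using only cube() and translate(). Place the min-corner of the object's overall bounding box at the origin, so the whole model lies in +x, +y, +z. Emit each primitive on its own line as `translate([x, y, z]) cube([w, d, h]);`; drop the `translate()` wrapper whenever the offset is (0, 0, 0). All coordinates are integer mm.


cube([89, 89, 1080]);
translate([2485, 0, 0]) cube([89, 89, 1080]);
translate([89, 0, 191]) cube([2396, 89, 90]);
translate([89, 0, 882]) cube([2396, 89, 90]);
translate([342, 89, 36]) cube([104, 25, 896]);
translate([699, 89, 36]) cube([104, 25, 896]);
translate([1056, 89, 36]) cube([104, 25, 896]);
translate([1413, 89, 36]) cube([104, 25, 896]);
translate([1770, 89, 36]) cube([104, 25, 896]);
translate([2127, 89, 36]) cube([104, 25, 896]);


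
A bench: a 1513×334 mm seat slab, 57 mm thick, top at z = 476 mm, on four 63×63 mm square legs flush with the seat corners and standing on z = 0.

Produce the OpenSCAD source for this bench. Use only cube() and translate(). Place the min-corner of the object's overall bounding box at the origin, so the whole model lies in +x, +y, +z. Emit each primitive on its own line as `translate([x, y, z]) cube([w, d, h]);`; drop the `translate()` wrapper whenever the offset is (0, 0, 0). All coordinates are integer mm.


translate([0, 0, 419]) cube([1513, 334, 57]);
cube([63, 63, 419]);
translate([0, 271, 0]) cube([63, 63, 419]);
translate([1450, 0, 0]) cube([63, 63, 419]);
translate([1450, 271, 0]) cube([63, 63, 419]);


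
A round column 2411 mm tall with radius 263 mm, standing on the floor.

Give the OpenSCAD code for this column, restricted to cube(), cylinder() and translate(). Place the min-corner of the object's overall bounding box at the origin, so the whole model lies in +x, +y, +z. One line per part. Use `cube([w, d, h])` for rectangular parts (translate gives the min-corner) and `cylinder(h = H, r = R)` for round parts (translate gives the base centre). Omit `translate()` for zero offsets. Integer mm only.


translate([263, 263, 0]) cylinder(h = 2411, r = 263);


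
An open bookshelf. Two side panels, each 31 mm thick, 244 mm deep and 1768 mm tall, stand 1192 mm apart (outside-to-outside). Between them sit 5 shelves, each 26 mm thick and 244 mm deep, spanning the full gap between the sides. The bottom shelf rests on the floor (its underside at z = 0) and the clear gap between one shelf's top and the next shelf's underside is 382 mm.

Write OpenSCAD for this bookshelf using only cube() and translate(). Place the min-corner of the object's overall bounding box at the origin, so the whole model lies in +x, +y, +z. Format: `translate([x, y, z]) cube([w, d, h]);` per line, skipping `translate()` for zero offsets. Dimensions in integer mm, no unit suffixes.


cube([31, 244, 1768]);
translate([1161, 0, 0]) cube([31, 244, 1768]);
translate([31, 0, 0]) cube([1130, 244, 26]);
translate([31, 0, 408]) cube([1130, 244, 26]);
translate([31, 0, 816]) cube([1130, 244, 26]);
translate([31, 0, 1224]) cube([1130, 244, 26]);
translate([31, 0, 1632]) cube([1130, 244, 26]);


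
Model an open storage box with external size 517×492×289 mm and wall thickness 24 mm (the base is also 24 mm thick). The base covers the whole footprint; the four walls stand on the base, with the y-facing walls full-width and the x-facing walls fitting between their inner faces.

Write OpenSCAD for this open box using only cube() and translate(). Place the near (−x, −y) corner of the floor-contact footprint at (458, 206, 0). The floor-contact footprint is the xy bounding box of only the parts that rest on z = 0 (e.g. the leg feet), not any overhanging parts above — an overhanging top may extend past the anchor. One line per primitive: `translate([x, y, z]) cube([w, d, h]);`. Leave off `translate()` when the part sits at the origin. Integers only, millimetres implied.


translate([458, 206, 0]) cube([517, 492, 24]);
translate([458, 206, 24]) cube([517, 24, 265]);
translate([458, 674, 24]) cube([517, 24, 265]);
translate([458, 230, 24]) cube([24, 444, 265]);
translate([951, 230, 24]) cube([24, 444, 265]);


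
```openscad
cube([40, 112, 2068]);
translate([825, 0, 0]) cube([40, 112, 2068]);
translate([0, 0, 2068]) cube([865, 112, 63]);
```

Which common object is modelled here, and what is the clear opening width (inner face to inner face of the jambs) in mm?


A door frame. The clear opening width is 785 mm.

Two 2068 mm tall posts with a header on top — a door frame. The left jamb is 40 mm wide at x = 0; the right jamb starts at x = 825. The clear opening is 825 − 40 = 785 mm.


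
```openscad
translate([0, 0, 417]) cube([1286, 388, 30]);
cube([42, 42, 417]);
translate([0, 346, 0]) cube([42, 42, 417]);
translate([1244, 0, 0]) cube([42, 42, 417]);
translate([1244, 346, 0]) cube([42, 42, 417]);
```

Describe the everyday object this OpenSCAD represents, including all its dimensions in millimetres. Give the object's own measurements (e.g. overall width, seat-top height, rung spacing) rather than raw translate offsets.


A bench: a 1286×388 mm seat slab, 30 mm thick, top at z = 447 mm, on four 42×42 mm square legs flush with the seat corners and standing on z = 0.


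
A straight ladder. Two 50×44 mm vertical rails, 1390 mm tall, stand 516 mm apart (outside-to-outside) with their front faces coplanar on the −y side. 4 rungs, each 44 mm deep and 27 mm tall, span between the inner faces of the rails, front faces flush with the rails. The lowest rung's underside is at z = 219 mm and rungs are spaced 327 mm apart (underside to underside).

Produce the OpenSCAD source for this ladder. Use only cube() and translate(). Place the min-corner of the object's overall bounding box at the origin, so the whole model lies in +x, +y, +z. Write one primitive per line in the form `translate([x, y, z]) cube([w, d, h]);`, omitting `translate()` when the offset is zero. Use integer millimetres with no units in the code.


// rung span = 516 - 2*50 = 416
// rung[k] z = 219 + k*327
cube([50, 44, 1390]);
translate([466, 0, 0]) cube([50, 44, 1390]);
translate([50, 0, 219]) cube([416, 44, 27]);
translate([50, 0, 546]) cube([416, 44, 27]);
translate([50, 0, 873]) cube([416, 44, 27]);
translate([50, 0, 1200]) cube([416, 44, 27]);


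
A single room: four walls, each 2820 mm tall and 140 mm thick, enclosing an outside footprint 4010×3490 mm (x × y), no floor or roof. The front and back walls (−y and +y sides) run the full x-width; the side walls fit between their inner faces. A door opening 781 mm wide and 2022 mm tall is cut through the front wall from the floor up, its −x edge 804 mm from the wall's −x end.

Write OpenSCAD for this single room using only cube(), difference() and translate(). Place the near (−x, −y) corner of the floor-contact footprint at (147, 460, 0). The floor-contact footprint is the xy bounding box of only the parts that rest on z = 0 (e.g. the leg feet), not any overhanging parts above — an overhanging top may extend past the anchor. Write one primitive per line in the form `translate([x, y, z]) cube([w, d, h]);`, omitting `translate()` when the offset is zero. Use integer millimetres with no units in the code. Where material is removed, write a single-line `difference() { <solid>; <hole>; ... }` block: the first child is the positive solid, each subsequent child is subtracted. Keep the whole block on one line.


difference() { translate([147, 460, 0]) cube([4010, 140, 2820]); translate([951, 460, 0]) cube([781, 140, 2022]); }
translate([147, 3810, 0]) cube([4010, 140, 2820]);
translate([147, 600, 0]) cube([140, 3210, 2820]);
translate([4017, 600, 0]) cube([140, 3210, 2820]);


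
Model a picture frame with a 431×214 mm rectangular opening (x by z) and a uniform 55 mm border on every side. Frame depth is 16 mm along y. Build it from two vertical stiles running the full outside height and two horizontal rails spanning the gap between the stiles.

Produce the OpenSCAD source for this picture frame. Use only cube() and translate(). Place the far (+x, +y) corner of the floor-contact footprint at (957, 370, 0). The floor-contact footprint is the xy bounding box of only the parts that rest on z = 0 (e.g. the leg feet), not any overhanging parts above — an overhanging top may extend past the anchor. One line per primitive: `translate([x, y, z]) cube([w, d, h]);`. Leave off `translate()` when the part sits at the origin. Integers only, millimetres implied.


translate([416, 354, 0]) cube([55, 16, 324]);
translate([902, 354, 0]) cube([55, 16, 324]);
translate([471, 354, 0]) cube([431, 16, 55]);
translate([471, 354, 269]) cube([431, 16, 55]);


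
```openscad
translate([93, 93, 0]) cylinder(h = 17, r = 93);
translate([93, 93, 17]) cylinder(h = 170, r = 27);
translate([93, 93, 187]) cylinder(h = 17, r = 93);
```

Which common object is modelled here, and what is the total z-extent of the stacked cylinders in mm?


A spool. The overall height is 204 mm.

Three coaxial cylinders, large–small–large — a spool. Two 17 mm flanges and a 170 mm core give 17 + 170 + 17 = 204 mm.


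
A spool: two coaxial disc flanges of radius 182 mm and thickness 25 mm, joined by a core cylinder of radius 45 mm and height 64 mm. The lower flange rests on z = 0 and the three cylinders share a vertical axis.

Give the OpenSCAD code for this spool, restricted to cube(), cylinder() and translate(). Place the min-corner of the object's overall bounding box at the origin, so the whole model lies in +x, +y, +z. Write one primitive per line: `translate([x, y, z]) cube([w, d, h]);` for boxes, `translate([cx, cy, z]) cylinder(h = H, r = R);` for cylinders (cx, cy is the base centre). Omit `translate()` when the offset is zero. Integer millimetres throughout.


translate([182, 182, 0]) cylinder(h = 25, r = 182);
translate([182, 182, 25]) cylinder(h = 64, r = 45);
translate([182, 182, 89]) cylinder(h = 25, r = 182);


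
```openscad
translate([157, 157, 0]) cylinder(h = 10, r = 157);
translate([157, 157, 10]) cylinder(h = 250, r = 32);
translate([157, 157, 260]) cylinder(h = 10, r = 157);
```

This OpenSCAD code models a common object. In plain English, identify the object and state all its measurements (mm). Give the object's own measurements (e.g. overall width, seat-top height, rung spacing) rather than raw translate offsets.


A spool: two coaxial disc flanges of radius 157 mm and thickness 10 mm, joined by a core cylinder of radius 32 mm and height 250 mm. The lower flange rests on z = 0 and the three cylinders share a vertical axis.


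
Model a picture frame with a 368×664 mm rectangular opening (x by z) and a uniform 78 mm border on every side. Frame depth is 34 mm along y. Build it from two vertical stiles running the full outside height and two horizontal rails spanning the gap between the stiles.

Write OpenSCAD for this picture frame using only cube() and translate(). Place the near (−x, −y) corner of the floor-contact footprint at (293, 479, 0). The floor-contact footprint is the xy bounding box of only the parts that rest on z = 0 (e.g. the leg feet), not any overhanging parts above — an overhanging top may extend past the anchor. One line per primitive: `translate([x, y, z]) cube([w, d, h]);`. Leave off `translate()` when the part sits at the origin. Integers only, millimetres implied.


translate([293, 479, 0]) cube([78, 34, 820]);
translate([739, 479, 0]) cube([78, 34, 820]);
translate([371, 479, 0]) cube([368, 34, 78]);
translate([371, 479, 742]) cube([368, 34, 78]);


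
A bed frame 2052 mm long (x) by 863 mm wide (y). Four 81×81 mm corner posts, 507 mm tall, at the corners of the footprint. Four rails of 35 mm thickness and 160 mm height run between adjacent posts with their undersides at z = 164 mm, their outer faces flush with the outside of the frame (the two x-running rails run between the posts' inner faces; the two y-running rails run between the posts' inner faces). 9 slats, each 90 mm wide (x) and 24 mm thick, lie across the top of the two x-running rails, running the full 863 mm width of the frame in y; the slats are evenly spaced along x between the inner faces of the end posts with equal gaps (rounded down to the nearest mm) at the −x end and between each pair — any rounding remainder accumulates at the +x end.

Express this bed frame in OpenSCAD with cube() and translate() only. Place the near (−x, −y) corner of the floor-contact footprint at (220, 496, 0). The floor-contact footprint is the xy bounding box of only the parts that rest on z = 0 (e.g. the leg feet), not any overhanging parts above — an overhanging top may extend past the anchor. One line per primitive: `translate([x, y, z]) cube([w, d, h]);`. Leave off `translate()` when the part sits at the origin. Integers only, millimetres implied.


translate([220, 496, 0]) cube([81, 81, 507]);
translate([220, 1278, 0]) cube([81, 81, 507]);
translate([2191, 496, 0]) cube([81, 81, 507]);
translate([2191, 1278, 0]) cube([81, 81, 507]);
translate([301, 496, 164]) cube([1890, 35, 160]);
translate([301, 1324, 164]) cube([1890, 35, 160]);
translate([220, 577, 164]) cube([35, 701, 160]);
translate([2237, 577, 164]) cube([35, 701, 160]);
translate([409, 496, 324]) cube([90, 863, 24]);
translate([607, 496, 324]) cube([90, 863, 24]);
translate([805, 496, 324]) cube([90, 863, 24]);
translate([1003, 496, 324]) cube([90, 863, 24]);
translate([1201, 496, 324]) cube([90, 863, 24]);
translate([1399, 496, 324]) cube([90, 863, 24]);
translate([1597, 496, 324]) cube([90, 863, 24]);
translate([1795, 496, 324]) cube([90, 863, 24]);
translate([1993, 496, 324]) cube([90, 863, 24]);


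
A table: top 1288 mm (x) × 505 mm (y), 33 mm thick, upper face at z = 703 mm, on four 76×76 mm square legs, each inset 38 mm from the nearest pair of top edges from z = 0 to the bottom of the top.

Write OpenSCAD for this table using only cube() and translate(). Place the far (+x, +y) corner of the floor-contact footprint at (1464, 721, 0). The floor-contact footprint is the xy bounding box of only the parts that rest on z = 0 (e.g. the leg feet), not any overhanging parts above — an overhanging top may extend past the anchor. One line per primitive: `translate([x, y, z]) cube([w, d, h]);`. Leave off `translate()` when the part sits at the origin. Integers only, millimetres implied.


translate([214, 254, 670]) cube([1288, 505, 33]);
translate([252, 292, 0]) cube([76, 76, 670]);
translate([1388, 292, 0]) cube([76, 76, 670]);
translate([252, 645, 0]) cube([76, 76, 670]);
translate([1388, 645, 0]) cube([76, 76, 670]);


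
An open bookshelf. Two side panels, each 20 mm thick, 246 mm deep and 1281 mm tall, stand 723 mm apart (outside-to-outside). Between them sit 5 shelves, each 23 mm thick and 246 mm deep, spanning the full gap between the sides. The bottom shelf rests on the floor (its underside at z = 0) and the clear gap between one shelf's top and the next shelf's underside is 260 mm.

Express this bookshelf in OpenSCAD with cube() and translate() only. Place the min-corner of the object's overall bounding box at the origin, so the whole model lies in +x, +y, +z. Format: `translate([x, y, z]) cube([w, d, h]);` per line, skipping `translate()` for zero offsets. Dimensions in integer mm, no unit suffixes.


cube([20, 246, 1281]);
translate([703, 0, 0]) cube([20, 246, 1281]);
translate([20, 0, 0]) cube([683, 246, 23]);
translate([20, 0, 283]) cube([683, 246, 23]);
translate([20, 0, 566]) cube([683, 246, 23]);
translate([20, 0, 849]) cube([683, 246, 23]);
translate([20, 0, 1132]) cube([683, 246, 23]);
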